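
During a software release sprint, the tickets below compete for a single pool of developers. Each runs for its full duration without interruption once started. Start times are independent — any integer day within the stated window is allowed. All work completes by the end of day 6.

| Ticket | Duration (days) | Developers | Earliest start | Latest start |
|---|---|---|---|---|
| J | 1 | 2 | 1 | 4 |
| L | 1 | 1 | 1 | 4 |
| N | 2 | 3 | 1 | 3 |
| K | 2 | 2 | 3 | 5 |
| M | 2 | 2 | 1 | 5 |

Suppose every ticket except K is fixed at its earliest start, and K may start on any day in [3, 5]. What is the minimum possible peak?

8

K@3: d1:8  d2:5  d3:2  d4:2  d5:0  d6:0 → peak 8
K@4: d1:8  d2:5  d3:0  d4:2  d5:2  d6:0 → peak 8
K@5: d1:8  d2:5  d3:0  d4:0  d5:2  d6:2 → peak 8
Best is K@3, peak 8.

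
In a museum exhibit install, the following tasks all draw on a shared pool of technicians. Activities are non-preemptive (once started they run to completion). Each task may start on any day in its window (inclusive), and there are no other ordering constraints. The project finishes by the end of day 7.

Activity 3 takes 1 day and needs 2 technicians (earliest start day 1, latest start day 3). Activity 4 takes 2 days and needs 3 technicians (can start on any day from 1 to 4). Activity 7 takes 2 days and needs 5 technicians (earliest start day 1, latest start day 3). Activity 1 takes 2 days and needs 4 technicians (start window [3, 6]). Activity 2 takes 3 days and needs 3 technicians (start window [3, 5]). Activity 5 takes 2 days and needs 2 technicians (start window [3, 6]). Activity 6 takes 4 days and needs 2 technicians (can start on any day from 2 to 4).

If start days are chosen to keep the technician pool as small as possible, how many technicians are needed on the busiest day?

Early-start (Activity 3@1, Activity 4@1, Activity 7@1, Activity 1@3, Activity 2@3, Activity 5@3, Activity 6@2) gives peak 11: d1:10  d2:10  d3:11  d4:11  d5:5  d6:0  d7:0.
Shift Activity 4→3, Activity 1→6, Activity 2→5.
Schedule Activity 3@1, Activity 4@3, Activity 7@1, Activity 1@6, Activity 2@5, Activity 5@3, Activity 6@2: d1:7  d2:7  d3:7  d4:7  d5:5  d6:7  d7:7 — peak 7.
Total technician-days = 47 over 7 days ⇒ peak ≥ ⌈47/7⌉ = 7, so 7 is optimal.

7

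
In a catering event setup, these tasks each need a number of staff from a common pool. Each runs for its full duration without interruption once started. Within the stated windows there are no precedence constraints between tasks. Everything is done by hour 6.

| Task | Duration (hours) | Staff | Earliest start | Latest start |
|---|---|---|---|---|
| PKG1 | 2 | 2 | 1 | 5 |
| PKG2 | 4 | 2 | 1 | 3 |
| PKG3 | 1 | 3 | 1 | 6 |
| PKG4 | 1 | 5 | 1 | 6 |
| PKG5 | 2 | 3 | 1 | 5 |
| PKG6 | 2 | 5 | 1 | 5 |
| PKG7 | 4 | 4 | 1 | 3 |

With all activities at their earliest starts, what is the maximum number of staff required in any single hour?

24

Early-start schedule: PKG1@1, PKG2@1, PKG3@1, PKG4@1, PKG5@1, PKG6@1, PKG7@1.
Load per hour: hour 1: 24, hour 2: 16, hour 3: 6, hour 4: 6, hour 5: 0, hour 6: 0.
Peak is 24.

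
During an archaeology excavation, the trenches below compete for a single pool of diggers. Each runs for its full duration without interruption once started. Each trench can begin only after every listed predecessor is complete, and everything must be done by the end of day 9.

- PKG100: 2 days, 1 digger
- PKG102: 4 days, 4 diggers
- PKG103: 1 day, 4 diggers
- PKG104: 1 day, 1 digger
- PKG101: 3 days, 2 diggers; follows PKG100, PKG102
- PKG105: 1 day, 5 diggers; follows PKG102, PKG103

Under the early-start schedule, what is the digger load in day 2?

5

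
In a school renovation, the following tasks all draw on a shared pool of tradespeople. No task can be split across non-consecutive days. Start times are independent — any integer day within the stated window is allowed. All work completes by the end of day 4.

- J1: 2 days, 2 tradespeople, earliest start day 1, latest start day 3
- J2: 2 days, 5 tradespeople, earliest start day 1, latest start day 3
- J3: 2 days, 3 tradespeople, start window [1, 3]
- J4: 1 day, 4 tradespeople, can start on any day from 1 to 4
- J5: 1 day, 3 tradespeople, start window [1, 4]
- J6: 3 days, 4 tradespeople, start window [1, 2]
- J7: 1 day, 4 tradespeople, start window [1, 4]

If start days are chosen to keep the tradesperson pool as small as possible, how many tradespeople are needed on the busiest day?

11

Early-start (J1@1, J2@1, J3@1, J4@1, J5@1, J6@1, J7@1) gives peak 25: d1:25  d2:14  d3:4  d4:0.
Shift J3→3, J5→3, J6→2, J7→4.
Schedule J1@1, J2@1, J3@3, J4@1, J5@3, J6@2, J7@4: d1:11  d2:11  d3:10  d4:11 — peak 11.
Total tradesperson-days = 43 over 4 days ⇒ peak ≥ ⌈43/4⌉ = 11, so 11 is optimal.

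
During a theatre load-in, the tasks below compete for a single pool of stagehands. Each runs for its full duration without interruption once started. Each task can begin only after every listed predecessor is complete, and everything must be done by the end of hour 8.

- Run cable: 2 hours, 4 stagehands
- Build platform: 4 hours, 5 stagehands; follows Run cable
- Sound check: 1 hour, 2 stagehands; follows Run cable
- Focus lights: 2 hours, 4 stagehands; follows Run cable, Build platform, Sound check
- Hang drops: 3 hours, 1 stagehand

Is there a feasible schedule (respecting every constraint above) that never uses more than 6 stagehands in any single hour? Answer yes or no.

no

The minimum achievable peak is 7; 6 < 7, so no feasible schedule stays within the cap.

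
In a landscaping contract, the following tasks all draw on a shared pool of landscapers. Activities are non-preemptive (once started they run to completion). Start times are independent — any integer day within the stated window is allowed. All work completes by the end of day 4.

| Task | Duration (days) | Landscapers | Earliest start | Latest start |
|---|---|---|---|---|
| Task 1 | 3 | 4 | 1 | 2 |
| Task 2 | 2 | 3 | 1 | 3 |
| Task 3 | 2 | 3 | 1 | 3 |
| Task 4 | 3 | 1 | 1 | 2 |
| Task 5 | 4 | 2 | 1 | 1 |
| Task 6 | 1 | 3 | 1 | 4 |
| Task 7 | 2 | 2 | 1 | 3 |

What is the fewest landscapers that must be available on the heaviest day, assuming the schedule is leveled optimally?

12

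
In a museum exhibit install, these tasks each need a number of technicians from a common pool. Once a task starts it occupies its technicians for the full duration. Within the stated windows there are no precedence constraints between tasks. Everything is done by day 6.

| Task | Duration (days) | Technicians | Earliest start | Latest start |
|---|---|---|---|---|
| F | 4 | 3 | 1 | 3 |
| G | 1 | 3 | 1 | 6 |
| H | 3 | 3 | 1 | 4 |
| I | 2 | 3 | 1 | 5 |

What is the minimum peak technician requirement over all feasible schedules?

Early-start (F@1, G@1, H@1, I@1) gives peak 12: d1:12  d2:9  d3:6  d4:3  d5:0  d6:0.
Shift H→2, I→5.
Schedule F@1, G@1, H@2, I@5: d1:6  d2:6  d3:6  d4:6  d5:3  d6:3 — peak 6.

6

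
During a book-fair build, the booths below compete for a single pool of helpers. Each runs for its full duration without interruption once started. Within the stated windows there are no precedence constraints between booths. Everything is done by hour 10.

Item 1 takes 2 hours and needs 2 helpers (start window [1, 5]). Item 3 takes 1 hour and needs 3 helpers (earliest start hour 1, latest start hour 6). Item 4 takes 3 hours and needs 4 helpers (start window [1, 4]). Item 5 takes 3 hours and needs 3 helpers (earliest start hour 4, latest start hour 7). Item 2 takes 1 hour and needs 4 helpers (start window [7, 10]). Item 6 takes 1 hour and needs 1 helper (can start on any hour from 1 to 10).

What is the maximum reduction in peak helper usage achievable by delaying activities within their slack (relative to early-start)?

Early-start peak: h1:10  h2:6  h3:4  h4:3  h5:3  h6:3  h7:4  h8:0  h9:0  h10:0 ⇒ 10.
Leveled (Item 1@1, Item 3@3, Item 4@4, Item 5@7, Item 2@10, Item 6@1): h1:3  h2:2  h3:3  h4:4  h5:4  h6:4  h7:3  h8:3  h9:3  h10:4 ⇒ 4.
Reduction 10 − 4 = 6.

6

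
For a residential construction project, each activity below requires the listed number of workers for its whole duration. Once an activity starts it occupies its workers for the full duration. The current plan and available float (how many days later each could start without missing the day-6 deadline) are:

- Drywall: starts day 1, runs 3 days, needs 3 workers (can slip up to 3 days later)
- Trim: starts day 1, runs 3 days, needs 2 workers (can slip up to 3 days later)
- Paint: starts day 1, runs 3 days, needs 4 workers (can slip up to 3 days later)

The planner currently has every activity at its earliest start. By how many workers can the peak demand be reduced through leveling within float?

4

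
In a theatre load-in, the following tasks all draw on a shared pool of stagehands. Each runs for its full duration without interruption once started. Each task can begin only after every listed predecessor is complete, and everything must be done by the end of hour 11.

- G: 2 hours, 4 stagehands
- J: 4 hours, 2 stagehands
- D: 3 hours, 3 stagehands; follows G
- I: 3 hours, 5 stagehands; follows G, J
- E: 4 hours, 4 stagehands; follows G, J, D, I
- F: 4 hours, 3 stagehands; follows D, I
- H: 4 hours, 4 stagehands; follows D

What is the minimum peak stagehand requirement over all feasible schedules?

Schedule G@1, J@1, D@3, I@5, E@8, F@8, H@6: h1:6  h2:6  h3:5  h4:5  h5:8  h6:9  h7:9  h8:11  h9:11  h10:7  h11:7 — peak 11.
No arrangement of the 10 feasible schedules does better.

11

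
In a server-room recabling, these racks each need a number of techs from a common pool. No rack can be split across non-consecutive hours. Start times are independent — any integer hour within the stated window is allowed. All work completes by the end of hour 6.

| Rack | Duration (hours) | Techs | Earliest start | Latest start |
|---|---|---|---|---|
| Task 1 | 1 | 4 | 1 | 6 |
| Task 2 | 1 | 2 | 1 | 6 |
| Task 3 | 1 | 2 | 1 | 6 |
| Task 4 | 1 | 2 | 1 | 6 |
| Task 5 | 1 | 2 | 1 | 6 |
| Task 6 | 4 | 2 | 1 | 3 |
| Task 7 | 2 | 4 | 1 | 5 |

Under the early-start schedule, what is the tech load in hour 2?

6

At early start, hour 2 has: Task 6, Task 7.
Demand: 2 + 4 = 6.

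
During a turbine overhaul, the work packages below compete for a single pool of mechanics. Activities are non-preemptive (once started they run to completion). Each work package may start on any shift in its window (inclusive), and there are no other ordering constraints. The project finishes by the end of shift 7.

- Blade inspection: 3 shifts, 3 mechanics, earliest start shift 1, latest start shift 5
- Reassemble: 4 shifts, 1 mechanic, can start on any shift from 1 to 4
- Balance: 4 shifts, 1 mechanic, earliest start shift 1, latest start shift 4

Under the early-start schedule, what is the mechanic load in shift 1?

At early start, shift 1 has: Blade inspection, Reassemble, Balance.
Demand: 3 + 1 + 1 = 5.

5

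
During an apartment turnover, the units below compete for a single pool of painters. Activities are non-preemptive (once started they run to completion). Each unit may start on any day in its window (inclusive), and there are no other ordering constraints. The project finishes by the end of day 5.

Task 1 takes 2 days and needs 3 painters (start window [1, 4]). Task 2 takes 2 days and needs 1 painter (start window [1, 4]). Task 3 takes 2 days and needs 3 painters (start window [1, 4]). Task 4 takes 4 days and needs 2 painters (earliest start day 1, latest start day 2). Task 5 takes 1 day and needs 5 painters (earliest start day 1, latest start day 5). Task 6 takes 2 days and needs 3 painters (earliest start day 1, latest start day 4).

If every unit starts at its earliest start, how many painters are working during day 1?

17

At early start, day 1 has: Task 1, Task 2, Task 3, Task 4, Task 5, Task 6.
Demand: 3 + 1 + 3 + 2 + 5 + 3 = 17.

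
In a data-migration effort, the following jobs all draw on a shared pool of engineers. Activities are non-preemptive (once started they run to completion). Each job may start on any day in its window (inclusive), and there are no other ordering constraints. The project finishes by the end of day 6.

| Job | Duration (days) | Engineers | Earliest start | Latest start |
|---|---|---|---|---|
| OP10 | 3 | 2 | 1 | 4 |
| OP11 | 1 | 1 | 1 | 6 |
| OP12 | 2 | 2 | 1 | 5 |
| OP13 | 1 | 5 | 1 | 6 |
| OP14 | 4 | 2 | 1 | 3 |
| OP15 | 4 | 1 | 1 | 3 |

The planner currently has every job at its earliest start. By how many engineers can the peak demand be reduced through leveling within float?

Early-start peak: d1:13  d2:7  d3:5  d4:3  d5:0  d6:0 ⇒ 13.
Leveled (OP10@1, OP11@1, OP12@4, OP13@6, OP14@1, OP15@2): d1:5  d2:5  d3:5  d4:5  d5:3  d6:5 ⇒ 5.
Reduction 13 − 5 = 8.

8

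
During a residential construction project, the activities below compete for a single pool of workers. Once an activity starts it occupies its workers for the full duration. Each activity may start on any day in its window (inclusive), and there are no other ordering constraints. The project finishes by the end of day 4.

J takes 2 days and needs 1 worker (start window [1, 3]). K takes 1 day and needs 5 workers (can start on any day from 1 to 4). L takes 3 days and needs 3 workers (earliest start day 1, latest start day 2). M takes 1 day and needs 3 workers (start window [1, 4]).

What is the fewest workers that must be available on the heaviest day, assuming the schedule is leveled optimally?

6

Early-start (J@1, K@1, L@1, M@1) gives peak 12: d1:12  d2:4  d3:3  d4:0.
Shift L→2, M→3.
Schedule J@1, K@1, L@2, M@3: d1:6  d2:4  d3:6  d4:3 — peak 6.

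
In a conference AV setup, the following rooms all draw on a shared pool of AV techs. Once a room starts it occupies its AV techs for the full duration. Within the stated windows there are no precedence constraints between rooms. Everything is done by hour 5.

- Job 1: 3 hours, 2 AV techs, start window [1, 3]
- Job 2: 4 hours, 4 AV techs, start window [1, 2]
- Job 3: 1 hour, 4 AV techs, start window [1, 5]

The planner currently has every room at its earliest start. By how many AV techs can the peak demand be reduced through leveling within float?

Early-start peak: h1:10  h2:6  h3:6  h4:4  h5:0 ⇒ 10.
Leveled (Job 1@1, Job 2@1, Job 3@5): h1:6  h2:6  h3:6  h4:4  h5:4 ⇒ 6.
Reduction 10 − 6 = 4.

4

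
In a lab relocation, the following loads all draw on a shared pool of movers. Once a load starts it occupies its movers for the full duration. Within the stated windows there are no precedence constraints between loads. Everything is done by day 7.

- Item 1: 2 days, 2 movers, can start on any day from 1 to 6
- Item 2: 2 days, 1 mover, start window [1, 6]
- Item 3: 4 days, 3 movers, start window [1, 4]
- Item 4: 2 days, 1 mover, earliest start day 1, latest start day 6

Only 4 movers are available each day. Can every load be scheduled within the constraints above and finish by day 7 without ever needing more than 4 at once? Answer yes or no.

yes

Schedule Item 1@1, Item 2@1, Item 3@3, Item 4@1: d1:4  d2:4  d3:3  d4:3  d5:3  d6:3  d7:0 — peak 4 ≤ 4.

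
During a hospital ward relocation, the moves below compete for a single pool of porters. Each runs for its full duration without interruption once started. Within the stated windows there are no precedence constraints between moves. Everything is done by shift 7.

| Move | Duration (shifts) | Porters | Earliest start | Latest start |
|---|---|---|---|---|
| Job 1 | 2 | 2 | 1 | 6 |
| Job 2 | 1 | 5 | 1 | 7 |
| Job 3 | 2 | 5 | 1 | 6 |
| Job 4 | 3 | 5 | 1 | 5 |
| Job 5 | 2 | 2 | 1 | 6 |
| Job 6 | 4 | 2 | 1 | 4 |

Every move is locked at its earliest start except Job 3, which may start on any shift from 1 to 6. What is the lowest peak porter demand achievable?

Job 3@1: s1:21  s2:16  s3:7  s4:2  s5:0  s6:0  s7:0 → peak 21
Job 3@2: s1:16  s2:16  s3:12  s4:2  s5:0  s6:0  s7:0 → peak 16
Job 3@3: s1:16  s2:11  s3:12  s4:7  s5:0  s6:0  s7:0 → peak 16
Job 3@4: s1:16  s2:11  s3:7  s4:7  s5:5  s6:0  s7:0 → peak 16
Job 3@5: s1:16  s2:11  s3:7  s4:2  s5:5  s6:5  s7:0 → peak 16
Job 3@6: s1:16  s2:11  s3:7  s4:2  s5:0  s6:5  s7:5 → peak 16
Best is Job 3@2, peak 16.

16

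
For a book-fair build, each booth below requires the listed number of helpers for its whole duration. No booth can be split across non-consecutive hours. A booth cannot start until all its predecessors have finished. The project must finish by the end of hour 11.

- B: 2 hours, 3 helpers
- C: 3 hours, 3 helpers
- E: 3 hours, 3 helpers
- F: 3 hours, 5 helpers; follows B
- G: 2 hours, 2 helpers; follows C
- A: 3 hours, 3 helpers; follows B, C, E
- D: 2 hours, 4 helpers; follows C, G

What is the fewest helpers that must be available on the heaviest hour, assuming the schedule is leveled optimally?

Early-start (B@1, C@1, E@1, F@3, G@4, A@4, D@6) gives peak 11: h1:9  h2:9  h3:11  h4:10  h5:10  h6:7  h7:4  h8:0  h9:0  h10:0  h11:0.
Shift E→3, F→6, A→9, D→9.
Schedule B@1, C@1, E@3, F@6, G@4, A@9, D@9: h1:6  h2:6  h3:6  h4:5  h5:5  h6:5  h7:5  h8:5  h9:7  h10:7  h11:3 — peak 7.

7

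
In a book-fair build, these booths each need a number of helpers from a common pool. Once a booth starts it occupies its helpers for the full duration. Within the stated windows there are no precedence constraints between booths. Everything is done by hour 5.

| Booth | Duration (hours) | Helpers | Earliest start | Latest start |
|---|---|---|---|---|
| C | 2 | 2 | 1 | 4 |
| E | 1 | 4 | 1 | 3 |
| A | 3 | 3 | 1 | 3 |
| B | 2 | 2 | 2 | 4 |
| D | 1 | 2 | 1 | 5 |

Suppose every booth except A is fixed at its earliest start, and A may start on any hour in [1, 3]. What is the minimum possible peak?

8

A@1: h1:11  h2:7  h3:5  h4:0  h5:0 → peak 11
A@2: h1:8  h2:7  h3:5  h4:3  h5:0 → peak 8
A@3: h1:8  h2:4  h3:5  h4:3  h5:3 → peak 8
Best is A@2, peak 8.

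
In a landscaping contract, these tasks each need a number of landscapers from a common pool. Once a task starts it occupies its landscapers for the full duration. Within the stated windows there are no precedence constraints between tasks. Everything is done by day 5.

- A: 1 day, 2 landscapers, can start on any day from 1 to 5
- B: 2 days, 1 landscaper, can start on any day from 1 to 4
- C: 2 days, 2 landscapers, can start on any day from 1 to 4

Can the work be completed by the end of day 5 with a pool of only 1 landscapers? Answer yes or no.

no

Total landscaper-days = 8; over 5 days the average is 8/5 > 1, so some day must exceed 1.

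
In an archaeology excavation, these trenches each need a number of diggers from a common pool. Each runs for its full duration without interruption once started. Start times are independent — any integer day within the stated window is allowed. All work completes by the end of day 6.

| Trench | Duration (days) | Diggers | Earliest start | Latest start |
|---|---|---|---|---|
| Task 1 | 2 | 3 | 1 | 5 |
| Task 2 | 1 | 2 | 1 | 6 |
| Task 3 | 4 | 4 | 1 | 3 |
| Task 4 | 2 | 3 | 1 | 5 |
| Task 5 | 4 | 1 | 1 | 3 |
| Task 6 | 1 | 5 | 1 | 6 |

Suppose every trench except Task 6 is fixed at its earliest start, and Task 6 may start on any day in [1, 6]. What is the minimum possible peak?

Task 6@1: d1:18  d2:11  d3:5  d4:5  d5:0  d6:0 → peak 18
Task 6@2: d1:13  d2:16  d3:5  d4:5  d5:0  d6:0 → peak 16
Task 6@3: d1:13  d2:11  d3:10  d4:5  d5:0  d6:0 → peak 13
Task 6@4: d1:13  d2:11  d3:5  d4:10  d5:0  d6:0 → peak 13
Task 6@5: d1:13  d2:11  d3:5  d4:5  d5:5  d6:0 → peak 13
Task 6@6: d1:13  d2:11  d3:5  d4:5  d5:0  d6:5 → peak 13
Best is Task 6@3, peak 13.

13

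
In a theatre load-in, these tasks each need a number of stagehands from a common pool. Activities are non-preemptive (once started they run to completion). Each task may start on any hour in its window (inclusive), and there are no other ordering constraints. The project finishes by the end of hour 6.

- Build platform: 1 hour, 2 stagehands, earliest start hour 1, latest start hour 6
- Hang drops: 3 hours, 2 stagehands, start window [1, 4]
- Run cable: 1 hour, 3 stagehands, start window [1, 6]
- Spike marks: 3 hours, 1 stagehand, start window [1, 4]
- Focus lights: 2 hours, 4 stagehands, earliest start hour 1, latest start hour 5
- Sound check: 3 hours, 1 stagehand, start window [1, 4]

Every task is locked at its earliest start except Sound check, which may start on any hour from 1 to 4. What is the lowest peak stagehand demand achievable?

12

Sound check@1: h1:13  h2:8  h3:4  h4:0  h5:0  h6:0 → peak 13
Sound check@2: h1:12  h2:8  h3:4  h4:1  h5:0  h6:0 → peak 12
Sound check@3: h1:12  h2:7  h3:4  h4:1  h5:1  h6:0 → peak 12
Sound check@4: h1:12  h2:7  h3:3  h4:1  h5:1  h6:1 → peak 12
Best is Sound check@2, peak 12.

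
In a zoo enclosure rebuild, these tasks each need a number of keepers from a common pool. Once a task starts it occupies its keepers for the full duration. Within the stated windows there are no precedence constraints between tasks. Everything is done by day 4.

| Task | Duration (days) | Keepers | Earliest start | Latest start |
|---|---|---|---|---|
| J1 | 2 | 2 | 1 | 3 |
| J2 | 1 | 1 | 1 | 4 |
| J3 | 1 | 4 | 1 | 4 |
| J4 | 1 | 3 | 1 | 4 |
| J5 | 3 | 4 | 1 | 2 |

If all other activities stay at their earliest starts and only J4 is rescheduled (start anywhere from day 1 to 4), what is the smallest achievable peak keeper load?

J4@1: d1:14  d2:6  d3:4  d4:0 → peak 14
J4@2: d1:11  d2:9  d3:4  d4:0 → peak 11
J4@3: d1:11  d2:6  d3:7  d4:0 → peak 11
J4@4: d1:11  d2:6  d3:4  d4:3 → peak 11
Best is J4@2, peak 11.

11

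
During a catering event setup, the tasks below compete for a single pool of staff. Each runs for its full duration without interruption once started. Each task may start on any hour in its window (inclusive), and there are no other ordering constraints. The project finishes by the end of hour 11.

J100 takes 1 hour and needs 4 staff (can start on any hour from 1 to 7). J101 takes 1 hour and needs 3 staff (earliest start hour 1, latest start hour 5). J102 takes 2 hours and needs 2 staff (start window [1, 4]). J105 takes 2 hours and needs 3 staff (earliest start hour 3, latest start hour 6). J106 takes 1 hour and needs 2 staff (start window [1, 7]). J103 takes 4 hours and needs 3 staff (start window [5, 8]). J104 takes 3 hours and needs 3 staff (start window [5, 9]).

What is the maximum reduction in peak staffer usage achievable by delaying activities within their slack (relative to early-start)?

6

Early-start peak: h1:11  h2:2  h3:3  h4:3  h5:6  h6:6  h7:6  h8:3  h9:0  h10:0  h11:0 ⇒ 11.
Leveled (J100@1, J101@2, J102@2, J105@3, J106@4, J103@5, J104@9): h1:4  h2:5  h3:5  h4:5  h5:3  h6:3  h7:3  h8:3  h9:3  h10:3  h11:3 ⇒ 5.
Reduction 11 − 5 = 6.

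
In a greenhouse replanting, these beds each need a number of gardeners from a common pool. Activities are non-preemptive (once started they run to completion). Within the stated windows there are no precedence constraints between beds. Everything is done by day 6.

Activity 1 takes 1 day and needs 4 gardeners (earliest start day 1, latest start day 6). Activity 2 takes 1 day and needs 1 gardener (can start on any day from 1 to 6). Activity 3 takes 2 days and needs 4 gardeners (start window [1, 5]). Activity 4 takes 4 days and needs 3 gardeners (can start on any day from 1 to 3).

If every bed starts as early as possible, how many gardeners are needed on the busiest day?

12

Early-start schedule: Activity 1@1, Activity 2@1, Activity 3@1, Activity 4@1.
Load per day: day 1: 12, day 2: 7, day 3: 3, day 4: 3, day 5: 0, day 6: 0.
Peak is 12.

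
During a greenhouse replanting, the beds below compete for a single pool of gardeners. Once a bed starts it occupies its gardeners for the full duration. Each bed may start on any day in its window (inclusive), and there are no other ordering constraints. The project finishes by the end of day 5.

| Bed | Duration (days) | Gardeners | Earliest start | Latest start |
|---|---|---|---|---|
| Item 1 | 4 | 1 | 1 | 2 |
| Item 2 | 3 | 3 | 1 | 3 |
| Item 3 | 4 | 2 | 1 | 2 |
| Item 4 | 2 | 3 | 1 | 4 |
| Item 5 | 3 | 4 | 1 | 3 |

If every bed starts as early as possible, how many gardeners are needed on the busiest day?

Early-start schedule: Item 1@1, Item 2@1, Item 3@1, Item 4@1, Item 5@1.
Load per day: day 1: 13, day 2: 13, day 3: 10, day 4: 3, day 5: 0.
Peak is 13.

13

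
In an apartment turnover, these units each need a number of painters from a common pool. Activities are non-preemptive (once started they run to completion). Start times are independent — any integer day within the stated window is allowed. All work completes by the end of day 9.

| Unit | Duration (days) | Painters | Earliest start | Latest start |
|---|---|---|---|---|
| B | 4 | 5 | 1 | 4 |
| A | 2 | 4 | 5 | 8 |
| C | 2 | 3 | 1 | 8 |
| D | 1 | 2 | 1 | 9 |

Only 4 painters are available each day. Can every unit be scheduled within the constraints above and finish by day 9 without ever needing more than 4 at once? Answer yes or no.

The minimum achievable peak is 5; 4 < 5, so no feasible schedule stays within the cap.

no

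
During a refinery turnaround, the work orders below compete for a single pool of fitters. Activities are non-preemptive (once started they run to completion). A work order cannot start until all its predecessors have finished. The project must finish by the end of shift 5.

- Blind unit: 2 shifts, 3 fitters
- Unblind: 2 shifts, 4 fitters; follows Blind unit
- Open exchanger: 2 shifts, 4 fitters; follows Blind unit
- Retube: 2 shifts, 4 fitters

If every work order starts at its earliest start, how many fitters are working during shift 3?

8

At early start, shift 3 has: Unblind, Open exchanger.
Demand: 4 + 4 = 8.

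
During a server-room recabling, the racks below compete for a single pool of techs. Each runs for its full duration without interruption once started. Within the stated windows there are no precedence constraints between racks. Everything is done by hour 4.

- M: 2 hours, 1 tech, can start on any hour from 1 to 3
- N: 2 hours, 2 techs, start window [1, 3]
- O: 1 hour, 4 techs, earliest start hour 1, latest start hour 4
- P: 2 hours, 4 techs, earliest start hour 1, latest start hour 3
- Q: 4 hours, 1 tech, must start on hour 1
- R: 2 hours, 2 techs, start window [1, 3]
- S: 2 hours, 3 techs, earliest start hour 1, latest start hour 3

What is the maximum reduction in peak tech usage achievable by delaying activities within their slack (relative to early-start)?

8

Early-start peak: h1:17  h2:13  h3:1  h4:1 ⇒ 17.
Leveled (M@1, N@1, O@3, P@3, Q@1, R@1, S@1): h1:9  h2:9  h3:9  h4:5 ⇒ 9.
Reduction 17 − 9 = 8.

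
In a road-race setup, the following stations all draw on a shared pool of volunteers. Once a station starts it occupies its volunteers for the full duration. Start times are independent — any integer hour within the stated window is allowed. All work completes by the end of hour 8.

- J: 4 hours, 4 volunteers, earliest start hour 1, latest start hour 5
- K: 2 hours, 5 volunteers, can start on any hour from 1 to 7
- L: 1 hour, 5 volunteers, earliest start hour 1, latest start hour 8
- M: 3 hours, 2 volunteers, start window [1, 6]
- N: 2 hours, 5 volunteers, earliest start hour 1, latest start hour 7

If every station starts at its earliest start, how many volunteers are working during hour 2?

16

At early start, hour 2 has: J, K, M, N.
Demand: 4 + 5 + 2 + 5 = 16.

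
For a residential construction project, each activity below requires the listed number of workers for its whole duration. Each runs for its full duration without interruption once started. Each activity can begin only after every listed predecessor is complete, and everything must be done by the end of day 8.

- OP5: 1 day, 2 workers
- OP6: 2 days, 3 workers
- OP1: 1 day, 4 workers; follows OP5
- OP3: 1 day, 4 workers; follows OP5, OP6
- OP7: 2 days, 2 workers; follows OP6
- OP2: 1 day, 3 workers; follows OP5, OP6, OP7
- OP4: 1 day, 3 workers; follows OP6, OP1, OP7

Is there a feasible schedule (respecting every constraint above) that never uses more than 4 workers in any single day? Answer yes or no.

Schedule OP5@3, OP6@1, OP1@5, OP3@6, OP7@3, OP2@7, OP4@8: d1:3  d2:3  d3:4  d4:2  d5:4  d6:4  d7:3  d8:3 — peak 4 ≤ 4.

yes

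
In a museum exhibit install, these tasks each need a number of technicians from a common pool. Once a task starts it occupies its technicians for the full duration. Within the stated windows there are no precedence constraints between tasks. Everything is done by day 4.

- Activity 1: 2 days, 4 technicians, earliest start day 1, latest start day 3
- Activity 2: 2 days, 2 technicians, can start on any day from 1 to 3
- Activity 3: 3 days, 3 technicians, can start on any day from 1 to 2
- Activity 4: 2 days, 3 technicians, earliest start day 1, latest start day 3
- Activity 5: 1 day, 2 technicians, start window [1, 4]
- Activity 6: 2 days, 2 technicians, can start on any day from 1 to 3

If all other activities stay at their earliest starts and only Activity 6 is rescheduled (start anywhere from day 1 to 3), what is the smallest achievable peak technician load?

14

Activity 6@1: d1:16  d2:14  d3:3  d4:0 → peak 16
Activity 6@2: d1:14  d2:14  d3:5  d4:0 → peak 14
Activity 6@3: d1:14  d2:12  d3:5  d4:2 → peak 14
Best is Activity 6@2, peak 14.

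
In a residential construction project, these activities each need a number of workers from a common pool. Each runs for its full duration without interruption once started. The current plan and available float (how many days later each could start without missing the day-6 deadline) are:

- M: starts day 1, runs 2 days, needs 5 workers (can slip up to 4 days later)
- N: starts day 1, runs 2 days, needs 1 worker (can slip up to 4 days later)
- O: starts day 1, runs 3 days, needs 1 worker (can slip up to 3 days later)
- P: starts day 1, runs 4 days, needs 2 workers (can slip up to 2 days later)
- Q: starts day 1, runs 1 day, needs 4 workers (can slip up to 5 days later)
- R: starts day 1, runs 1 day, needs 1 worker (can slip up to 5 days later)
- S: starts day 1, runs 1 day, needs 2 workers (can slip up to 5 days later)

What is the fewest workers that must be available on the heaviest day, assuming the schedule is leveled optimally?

6

Early-start (M@1, N@1, O@1, P@1, Q@1, R@1, S@1) gives peak 16: d1:16  d2:9  d3:3  d4:2  d5:0  d6:0.
Shift O→3, P→3, Q→6, R→3, S→3.
Schedule M@1, N@1, O@3, P@3, Q@6, R@3, S@3: d1:6  d2:6  d3:6  d4:3  d5:3  d6:6 — peak 6.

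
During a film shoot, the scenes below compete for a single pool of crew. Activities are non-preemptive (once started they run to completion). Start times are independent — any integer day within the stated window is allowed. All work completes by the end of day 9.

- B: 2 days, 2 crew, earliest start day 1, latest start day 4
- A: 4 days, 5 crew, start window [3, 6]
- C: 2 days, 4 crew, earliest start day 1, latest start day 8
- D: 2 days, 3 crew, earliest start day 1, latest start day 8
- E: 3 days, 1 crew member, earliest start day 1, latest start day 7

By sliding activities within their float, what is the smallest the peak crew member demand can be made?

Early-start (B@1, A@3, C@1, D@1, E@1) gives peak 10: d1:10  d2:10  d3:6  d4:5  d5:5  d6:5  d7:0  d8:0  d9:0.
Shift C→7, E→7.
Schedule B@1, A@3, C@7, D@1, E@7: d1:5  d2:5  d3:5  d4:5  d5:5  d6:5  d7:5  d8:5  d9:1 — peak 5.
Total crew member-days = 41 over 9 days ⇒ peak ≥ ⌈41/9⌉ = 5, so 5 is optimal.

5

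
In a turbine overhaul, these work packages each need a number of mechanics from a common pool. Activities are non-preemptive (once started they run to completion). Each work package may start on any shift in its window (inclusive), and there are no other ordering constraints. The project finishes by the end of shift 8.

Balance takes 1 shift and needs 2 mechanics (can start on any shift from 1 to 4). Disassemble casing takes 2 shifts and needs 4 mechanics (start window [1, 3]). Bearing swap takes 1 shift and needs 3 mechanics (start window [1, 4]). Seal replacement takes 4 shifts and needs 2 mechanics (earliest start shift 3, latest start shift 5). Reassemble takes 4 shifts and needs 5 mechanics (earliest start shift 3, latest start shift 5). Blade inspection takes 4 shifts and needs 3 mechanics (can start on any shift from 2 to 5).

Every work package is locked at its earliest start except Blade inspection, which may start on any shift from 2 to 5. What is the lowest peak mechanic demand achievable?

10

Blade inspection@2: s1:9  s2:7  s3:10  s4:10  s5:10  s6:7  s7:0  s8:0 → peak 10
Blade inspection@3: s1:9  s2:4  s3:10  s4:10  s5:10  s6:10  s7:0  s8:0 → peak 10
Blade inspection@4: s1:9  s2:4  s3:7  s4:10  s5:10  s6:10  s7:3  s8:0 → peak 10
Blade inspection@5: s1:9  s2:4  s3:7  s4:7  s5:10  s6:10  s7:3  s8:3 → peak 10
Best is Blade inspection@2, peak 10.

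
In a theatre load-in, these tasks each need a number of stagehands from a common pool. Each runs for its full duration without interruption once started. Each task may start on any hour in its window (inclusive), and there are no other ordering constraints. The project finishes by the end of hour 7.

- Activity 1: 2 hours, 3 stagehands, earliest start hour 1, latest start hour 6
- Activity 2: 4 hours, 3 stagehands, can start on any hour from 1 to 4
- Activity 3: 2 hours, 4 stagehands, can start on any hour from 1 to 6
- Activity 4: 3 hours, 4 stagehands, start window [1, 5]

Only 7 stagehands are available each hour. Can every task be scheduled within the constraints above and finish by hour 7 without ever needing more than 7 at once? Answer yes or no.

Schedule Activity 1@1, Activity 2@1, Activity 3@3, Activity 4@5: h1:6  h2:6  h3:7  h4:7  h5:4  h6:4  h7:4 — peak 7 ≤ 7.

yes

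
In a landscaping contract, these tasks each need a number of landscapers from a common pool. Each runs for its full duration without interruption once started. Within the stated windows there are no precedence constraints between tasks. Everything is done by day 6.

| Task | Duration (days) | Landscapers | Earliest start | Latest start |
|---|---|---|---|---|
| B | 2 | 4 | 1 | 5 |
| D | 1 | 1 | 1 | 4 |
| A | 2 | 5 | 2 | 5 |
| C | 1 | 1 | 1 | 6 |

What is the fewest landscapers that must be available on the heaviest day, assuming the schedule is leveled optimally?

Early-start (B@1, D@1, A@2, C@1) gives peak 9: d1:6  d2:9  d3:5  d4:0  d5:0  d6:0.
Shift A→3, C→2.
Schedule B@1, D@1, A@3, C@2: d1:5  d2:5  d3:5  d4:5  d5:0  d6:0 — peak 5.

5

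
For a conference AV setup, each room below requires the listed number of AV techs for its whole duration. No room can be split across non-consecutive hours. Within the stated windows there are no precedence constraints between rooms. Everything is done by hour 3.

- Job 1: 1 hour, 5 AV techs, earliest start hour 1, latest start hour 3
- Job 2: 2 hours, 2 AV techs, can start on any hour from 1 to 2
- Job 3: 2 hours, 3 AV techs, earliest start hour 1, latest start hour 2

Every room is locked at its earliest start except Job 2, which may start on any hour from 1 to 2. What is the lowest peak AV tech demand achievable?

8

Job 2@1: h1:10  h2:5  h3:0 → peak 10
Job 2@2: h1:8  h2:5  h3:2 → peak 8
Best is Job 2@2, peak 8.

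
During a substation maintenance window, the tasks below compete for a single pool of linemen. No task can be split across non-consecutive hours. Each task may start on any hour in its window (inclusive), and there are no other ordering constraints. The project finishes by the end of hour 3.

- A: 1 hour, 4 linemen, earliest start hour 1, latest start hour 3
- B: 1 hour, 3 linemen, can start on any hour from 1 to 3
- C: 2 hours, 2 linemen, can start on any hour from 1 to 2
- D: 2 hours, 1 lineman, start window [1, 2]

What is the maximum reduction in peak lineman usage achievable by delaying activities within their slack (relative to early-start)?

5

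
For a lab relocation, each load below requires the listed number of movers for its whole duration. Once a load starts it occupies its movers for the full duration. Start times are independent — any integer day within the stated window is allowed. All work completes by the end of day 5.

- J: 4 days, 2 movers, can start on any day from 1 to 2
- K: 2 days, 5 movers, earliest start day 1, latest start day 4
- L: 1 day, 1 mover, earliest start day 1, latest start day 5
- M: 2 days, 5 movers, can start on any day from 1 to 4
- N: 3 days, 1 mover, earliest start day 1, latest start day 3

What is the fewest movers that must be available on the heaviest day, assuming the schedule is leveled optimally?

Early-start (J@1, K@1, L@1, M@1, N@1) gives peak 14: d1:14  d2:13  d3:3  d4:2  d5:0.
Shift M→3, N→2.
Schedule J@1, K@1, L@1, M@3, N@2: d1:8  d2:8  d3:8  d4:8  d5:0 — peak 8.

8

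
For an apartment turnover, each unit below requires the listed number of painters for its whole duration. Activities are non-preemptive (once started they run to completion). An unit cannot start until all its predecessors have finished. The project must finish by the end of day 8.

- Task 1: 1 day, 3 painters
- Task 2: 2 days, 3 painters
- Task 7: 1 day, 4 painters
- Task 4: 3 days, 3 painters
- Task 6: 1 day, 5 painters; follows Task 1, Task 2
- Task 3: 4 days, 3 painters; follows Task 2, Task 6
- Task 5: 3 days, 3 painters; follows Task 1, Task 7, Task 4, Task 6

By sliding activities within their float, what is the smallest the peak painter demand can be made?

Early-start (Task 1@1, Task 2@1, Task 7@1, Task 4@1, Task 6@3, Task 3@4, Task 5@4) gives peak 13: d1:13  d2:6  d3:8  d4:6  d5:6  d6:6  d7:3  d8:0.
Shift Task 2→2, Task 7→5, Task 6→4, Task 3→5, Task 5→6.
Schedule Task 1@1, Task 2@2, Task 7@5, Task 4@1, Task 6@4, Task 3@5, Task 5@6: d1:6  d2:6  d3:6  d4:5  d5:7  d6:6  d7:6  d8:6 — peak 7.

7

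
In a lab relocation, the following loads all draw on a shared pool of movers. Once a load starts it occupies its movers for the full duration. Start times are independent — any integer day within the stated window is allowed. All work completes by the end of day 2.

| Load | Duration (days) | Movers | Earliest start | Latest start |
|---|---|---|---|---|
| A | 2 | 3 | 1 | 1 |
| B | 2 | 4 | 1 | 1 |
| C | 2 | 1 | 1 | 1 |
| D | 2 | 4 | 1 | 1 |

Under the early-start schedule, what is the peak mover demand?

Early-start schedule: A@1, B@1, C@1, D@1.
Load per day: day 1: 12, day 2: 12.
Peak is 12.

12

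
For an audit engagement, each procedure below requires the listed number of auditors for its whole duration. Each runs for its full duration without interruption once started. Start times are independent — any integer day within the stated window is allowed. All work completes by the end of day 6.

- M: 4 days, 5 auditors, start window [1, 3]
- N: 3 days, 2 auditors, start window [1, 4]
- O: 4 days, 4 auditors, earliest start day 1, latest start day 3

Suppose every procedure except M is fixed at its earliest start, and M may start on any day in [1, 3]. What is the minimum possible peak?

11

M@1: d1:11  d2:11  d3:11  d4:9  d5:0  d6:0 → peak 11
M@2: d1:6  d2:11  d3:11  d4:9  d5:5  d6:0 → peak 11
M@3: d1:6  d2:6  d3:11  d4:9  d5:5  d6:5 → peak 11
Best is M@1, peak 11.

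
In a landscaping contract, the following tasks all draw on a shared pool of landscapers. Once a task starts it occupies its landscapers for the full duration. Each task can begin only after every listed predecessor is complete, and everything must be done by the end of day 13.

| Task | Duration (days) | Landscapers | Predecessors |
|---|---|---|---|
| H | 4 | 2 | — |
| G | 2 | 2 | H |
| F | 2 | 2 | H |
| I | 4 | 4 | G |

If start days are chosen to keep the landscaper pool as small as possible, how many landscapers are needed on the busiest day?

4

Schedule H@1, G@5, F@5, I@7: d1:2  d2:2  d3:2  d4:2  d5:4  d6:4  d7:4  d8:4  d9:4  d10:4  d11:0  d12:0  d13:0 — peak 4.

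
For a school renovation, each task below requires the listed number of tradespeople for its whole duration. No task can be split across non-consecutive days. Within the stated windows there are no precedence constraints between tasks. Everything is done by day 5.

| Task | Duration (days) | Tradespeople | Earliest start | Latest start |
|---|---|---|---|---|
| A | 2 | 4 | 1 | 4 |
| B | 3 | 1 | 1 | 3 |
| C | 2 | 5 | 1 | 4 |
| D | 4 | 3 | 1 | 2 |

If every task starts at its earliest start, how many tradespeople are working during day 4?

At early start, day 4 has: D.
Demand: 3 = 3.

3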